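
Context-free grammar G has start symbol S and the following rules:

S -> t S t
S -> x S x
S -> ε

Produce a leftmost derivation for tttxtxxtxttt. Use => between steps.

S=>tSt=>ttStt=>tttSttt=>tttxSxttt=>tttxtStxttt=>tttxtxSxtxttt=>tttxtxxtxttt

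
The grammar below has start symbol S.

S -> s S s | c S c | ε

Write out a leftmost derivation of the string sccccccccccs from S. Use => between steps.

S => sSs => scScs => sccSccs => scccScccs => sccccSccccs => scccccScccccs => sccccccccccs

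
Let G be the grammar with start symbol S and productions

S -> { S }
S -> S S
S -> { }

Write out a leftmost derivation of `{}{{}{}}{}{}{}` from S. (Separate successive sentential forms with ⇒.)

S ⇒ SS   [S -> S S]
SS ⇒ SSS   [S -> S S]
SSS ⇒ {}SS   [S -> { }]
{}SS ⇒ {}SSS   [S -> S S]
{}SSS ⇒ {}SSSS   [S -> S S]
{}SSSS ⇒ {}{S}SSS   [S -> { S }]
{}{S}SSS ⇒ {}{SS}SSS   [S -> S S]
{}{SS}SSS ⇒ {}{{}S}SSS   [S -> { }]
{}{{}S}SSS ⇒ {}{{}{}}SSS   [S -> { }]
{}{{}{}}SSS ⇒ {}{{}{}}{}SS   [S -> { }]
{}{{}{}}{}SS ⇒ {}{{}{}}{}{}S   [S -> { }]
{}{{}{}}{}{}S ⇒ {}{{}{}}{}{}{}   [S -> { }]

S ⇒ SS ⇒ SSS ⇒ {}SS ⇒ {}SSS ⇒ {}SSSS ⇒ {}{S}SSS ⇒ {}{SS}SSS ⇒ {}{{}S}SSS ⇒ {}{{}{}}SSS ⇒ {}{{}{}}{}SS ⇒ {}{{}{}}{}{}S ⇒ {}{{}{}}{}{}{}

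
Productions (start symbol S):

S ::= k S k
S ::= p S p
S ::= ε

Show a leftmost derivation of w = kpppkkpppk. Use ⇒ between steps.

S ⇒ kSk   [S ::= k S k]
kSk ⇒ kpSpk   [S ::= p S p]
kpSpk ⇒ kppSppk   [S ::= p S p]
kppSppk ⇒ kpppSpppk   [S ::= p S p]
kpppSpppk ⇒ kpppkSkpppk   [S ::= k S k]
kpppkSkpppk ⇒ kpppkkpppk   [S ::= ε]

S ⇒ kSk ⇒ kpSpk ⇒ kppSppk ⇒ kpppSpppk ⇒ kpppkSkpppk ⇒ kpppkkpppk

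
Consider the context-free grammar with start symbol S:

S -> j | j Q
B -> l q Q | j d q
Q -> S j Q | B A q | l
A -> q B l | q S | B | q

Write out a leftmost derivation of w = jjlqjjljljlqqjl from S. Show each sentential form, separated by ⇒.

S ⇒ jQ   [S -> j Q]
jQ ⇒ jSjQ   [Q -> S j Q]
jSjQ ⇒ jjQjQ   [S -> j Q]
jjQjQ ⇒ jjBAqjQ   [Q -> B A q]
jjBAqjQ ⇒ jjlqQAqjQ   [B -> l q Q]
jjlqQAqjQ ⇒ jjlqSjQAqjQ   [Q -> S j Q]
jjlqSjQAqjQ ⇒ jjlqjQjQAqjQ   [S -> j Q]
jjlqjQjQAqjQ ⇒ jjlqjSjQjQAqjQ   [Q -> S j Q]
jjlqjSjQjQAqjQ ⇒ jjlqjjQjQjQAqjQ   [S -> j Q]
jjlqjjQjQjQAqjQ ⇒ jjlqjjljQjQAqjQ   [Q -> l]
jjlqjjljQjQAqjQ ⇒ jjlqjjljljQAqjQ   [Q -> l]
jjlqjjljljQAqjQ ⇒ jjlqjjljljlAqjQ   [Q -> l]
jjlqjjljljlAqjQ ⇒ jjlqjjljljlqqjQ   [A -> q]
jjlqjjljljlqqjQ ⇒ jjlqjjljljlqqjl   [Q -> l]

S ⇒ jQ ⇒ jSjQ ⇒ jjQjQ ⇒ jjBAqjQ ⇒ jjlqQAqjQ ⇒ jjlqSjQAqjQ ⇒ jjlqjQjQAqjQ ⇒ jjlqjSjQjQAqjQ ⇒ jjlqjjQjQjQAqjQ ⇒ jjlqjjljQjQAqjQ ⇒ jjlqjjljljQAqjQ ⇒ jjlqjjljljlAqjQ ⇒ jjlqjjljljlqqjQ ⇒ jjlqjjljljlqqjl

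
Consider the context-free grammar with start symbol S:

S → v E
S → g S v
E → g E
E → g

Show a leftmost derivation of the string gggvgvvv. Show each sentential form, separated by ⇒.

S ⇒ gSv ⇒ ggSvv ⇒ gggSvvv ⇒ gggvEvvv ⇒ gggvgvvv

S ⇒ gSv   [S → g S v]
gSv ⇒ ggSvv   [S → g S v]
ggSvv ⇒ gggSvvv   [S → g S v]
gggSvvv ⇒ gggvEvvv   [S → v E]
gggvEvvv ⇒ gggvgvvv   [E → g]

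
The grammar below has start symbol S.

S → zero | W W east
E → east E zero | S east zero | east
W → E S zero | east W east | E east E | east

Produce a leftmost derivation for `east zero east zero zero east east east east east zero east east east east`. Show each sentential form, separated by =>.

S => W W east => E east E W east => S east zero east E W east => W W east east zero east E W east => E east E W east east zero east E W east => east E zero east E W east east zero east E W east => east S east zero zero east E W east east zero east E W east => east zero east zero zero east E W east east zero east E W east => east zero east zero zero east east W east east zero east E W east => east zero east zero zero east east east east east zero east E W east => east zero east zero zero east east east east east zero east east W east => east zero east zero zero east east east east east zero east east east east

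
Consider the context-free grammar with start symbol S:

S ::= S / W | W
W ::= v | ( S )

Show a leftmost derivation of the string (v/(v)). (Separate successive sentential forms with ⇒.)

S ⇒ W ⇒ (S) ⇒ (S/W) ⇒ (W/W) ⇒ (v/W) ⇒ (v/(S)) ⇒ (v/(W)) ⇒ (v/(v))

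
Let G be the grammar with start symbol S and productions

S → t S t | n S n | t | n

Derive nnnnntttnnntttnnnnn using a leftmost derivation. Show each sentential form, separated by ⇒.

S⇒nSn⇒nnSnn⇒nnnSnnn⇒nnnnSnnnn⇒nnnnnSnnnnn⇒nnnnntStnnnnn⇒nnnnnttSttnnnnn⇒nnnnntttStttnnnnn⇒nnnnntttnSntttnnnnn⇒nnnnntttnnntttnnnnn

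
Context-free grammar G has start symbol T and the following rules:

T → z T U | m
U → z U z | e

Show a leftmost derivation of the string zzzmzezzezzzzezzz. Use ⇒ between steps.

T ⇒ zTU   [T → z T U]
zTU ⇒ zzTUU   [T → z T U]
zzTUU ⇒ zzzTUUU   [T → z T U]
zzzTUUU ⇒ zzzmUUU   [T → m]
zzzmUUU ⇒ zzzmzUzUU   [U → z U z]
zzzmzUzUU ⇒ zzzmzezUU   [U → e]
zzzmzezUU ⇒ zzzmzezzUzU   [U → z U z]
zzzmzezzUzU ⇒ zzzmzezzezU   [U → e]
zzzmzezzezU ⇒ zzzmzezzezzUz   [U → z U z]
zzzmzezzezzUz ⇒ zzzmzezzezzzUzz   [U → z U z]
zzzmzezzezzzUzz ⇒ zzzmzezzezzzzUzzz   [U → z U z]
zzzmzezzezzzzUzzz ⇒ zzzmzezzezzzzezzz   [U → e]

T ⇒ zTU ⇒ zzTUU ⇒ zzzTUUU ⇒ zzzmUUU ⇒ zzzmzUzUU ⇒ zzzmzezUU ⇒ zzzmzezzUzU ⇒ zzzmzezzezU ⇒ zzzmzezzezzUz ⇒ zzzmzezzezzzUzz ⇒ zzzmzezzezzzzUzzz ⇒ zzzmzezzezzzzezzz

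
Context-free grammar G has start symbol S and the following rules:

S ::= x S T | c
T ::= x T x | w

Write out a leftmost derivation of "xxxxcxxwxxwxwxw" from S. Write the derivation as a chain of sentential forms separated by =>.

S => xST => xxSTT => xxxSTTT => xxxxSTTTT => xxxxcTTTT => xxxxcxTxTTT => xxxxcxxTxxTTT => xxxxcxxwxxTTT => xxxxcxxwxxwTT => xxxxcxxwxxwxTxT => xxxxcxxwxxwxwxT => xxxxcxxwxxwxwxw

S => xST   [S ::= x S T]
xST => xxSTT   [S ::= x S T]
xxSTT => xxxSTTT   [S ::= x S T]
xxxSTTT => xxxxSTTTT   [S ::= x S T]
xxxxSTTTT => xxxxcTTTT   [S ::= c]
xxxxcTTTT => xxxxcxTxTTT   [T ::= x T x]
xxxxcxTxTTT => xxxxcxxTxxTTT   [T ::= x T x]
xxxxcxxTxxTTT => xxxxcxxwxxTTT   [T ::= w]
xxxxcxxwxxTTT => xxxxcxxwxxwTT   [T ::= w]
xxxxcxxwxxwTT => xxxxcxxwxxwxTxT   [T ::= x T x]
xxxxcxxwxxwxTxT => xxxxcxxwxxwxwxT   [T ::= w]
xxxxcxxwxxwxwxT => xxxxcxxwxxwxwxw   [T ::= w]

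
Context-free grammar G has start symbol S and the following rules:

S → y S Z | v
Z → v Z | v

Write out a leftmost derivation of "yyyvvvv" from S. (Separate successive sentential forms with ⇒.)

S ⇒ ySZ ⇒ yySZZ ⇒ yyySZZZ ⇒ yyyvZZZ ⇒ yyyvvZZ ⇒ yyyvvvZ ⇒ yyyvvvv

S ⇒ ySZ   [S → y S Z]
ySZ ⇒ yySZZ   [S → y S Z]
yySZZ ⇒ yyySZZZ   [S → y S Z]
yyySZZZ ⇒ yyyvZZZ   [S → v]
yyyvZZZ ⇒ yyyvvZZ   [Z → v]
yyyvvZZ ⇒ yyyvvvZ   [Z → v]
yyyvvvZ ⇒ yyyvvvv   [Z → v]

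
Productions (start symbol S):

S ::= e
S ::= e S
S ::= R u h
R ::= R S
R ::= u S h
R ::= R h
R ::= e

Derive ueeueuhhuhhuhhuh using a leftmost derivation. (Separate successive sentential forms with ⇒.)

S⇒Ruh⇒uShuh⇒ueShuh⇒ueRuhhuh⇒ueRhuhhuh⇒ueRShuhhuh⇒ueeShuhhuh⇒ueeRuhhuhhuh⇒ueeuShuhhuhhuh⇒ueeuRuhhuhhuhhuh⇒ueeueuhhuhhuhhuh

S ⇒ Ruh   [S ::= R u h]
Ruh ⇒ uShuh   [R ::= u S h]
uShuh ⇒ ueShuh   [S ::= e S]
ueShuh ⇒ ueRuhhuh   [S ::= R u h]
ueRuhhuh ⇒ ueRhuhhuh   [R ::= R h]
ueRhuhhuh ⇒ ueRShuhhuh   [R ::= R S]
ueRShuhhuh ⇒ ueeShuhhuh   [R ::= e]
ueeShuhhuh ⇒ ueeRuhhuhhuh   [S ::= R u h]
ueeRuhhuhhuh ⇒ ueeuShuhhuhhuh   [R ::= u S h]
ueeuShuhhuhhuh ⇒ ueeuRuhhuhhuhhuh   [S ::= R u h]
ueeuRuhhuhhuhhuh ⇒ ueeueuhhuhhuhhuh   [R ::= e]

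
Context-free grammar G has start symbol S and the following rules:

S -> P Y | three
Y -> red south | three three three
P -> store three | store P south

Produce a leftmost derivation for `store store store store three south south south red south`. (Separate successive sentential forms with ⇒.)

S ⇒ P Y ⇒ store P south Y ⇒ store store P south south Y ⇒ store store store P south south south Y ⇒ store store store store three south south south Y ⇒ store store store store three south south south red south

S ⇒ P Y   [S -> P Y]
P Y ⇒ store P south Y   [P -> store P south]
store P south Y ⇒ store store P south south Y   [P -> store P south]
store store P south south Y ⇒ store store store P south south south Y   [P -> store P south]
store store store P south south south Y ⇒ store store store store three south south south Y   [P -> store three]
store store store store three south south south Y ⇒ store store store store three south south south red south   [Y -> red south]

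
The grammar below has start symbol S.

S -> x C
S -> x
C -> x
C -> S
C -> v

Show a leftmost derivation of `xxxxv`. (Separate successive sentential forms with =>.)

S => xC   [S -> x C]
xC => xS   [C -> S]
xS => xxC   [S -> x C]
xxC => xxS   [C -> S]
xxS => xxxC   [S -> x C]
xxxC => xxxS   [C -> S]
xxxS => xxxxC   [S -> x C]
xxxxC => xxxxv   [C -> v]

S => xC => xS => xxC => xxS => xxxC => xxxS => xxxxC => xxxxv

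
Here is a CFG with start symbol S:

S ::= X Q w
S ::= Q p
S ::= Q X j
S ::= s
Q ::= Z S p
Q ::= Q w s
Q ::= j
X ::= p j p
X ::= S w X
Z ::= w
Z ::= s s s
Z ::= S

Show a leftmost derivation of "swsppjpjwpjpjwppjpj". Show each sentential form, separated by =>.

S => QXj   [S ::= Q X j]
QXj => ZSpXj   [Q ::= Z S p]
ZSpXj => SSpXj   [Z ::= S]
SSpXj => sSpXj   [S ::= s]
sSpXj => sXQwpXj   [S ::= X Q w]
sXQwpXj => sSwXQwpXj   [X ::= S w X]
sSwXQwpXj => sQXjwXQwpXj   [S ::= Q X j]
sQXjwXQwpXj => sZSpXjwXQwpXj   [Q ::= Z S p]
sZSpXjwXQwpXj => swSpXjwXQwpXj   [Z ::= w]
swSpXjwXQwpXj => swspXjwXQwpXj   [S ::= s]
swspXjwXQwpXj => swsppjpjwXQwpXj   [X ::= p j p]
swsppjpjwXQwpXj => swsppjpjwpjpQwpXj   [X ::= p j p]
swsppjpjwpjpQwpXj => swsppjpjwpjpjwpXj   [Q ::= j]
swsppjpjwpjpjwpXj => swsppjpjwpjpjwppjpj   [X ::= p j p]

S => QXj => ZSpXj => SSpXj => sSpXj => sXQwpXj => sSwXQwpXj => sQXjwXQwpXj => sZSpXjwXQwpXj => swSpXjwXQwpXj => swspXjwXQwpXj => swsppjpjwXQwpXj => swsppjpjwpjpQwpXj => swsppjpjwpjpjwpXj => swsppjpjwpjpjwppjpj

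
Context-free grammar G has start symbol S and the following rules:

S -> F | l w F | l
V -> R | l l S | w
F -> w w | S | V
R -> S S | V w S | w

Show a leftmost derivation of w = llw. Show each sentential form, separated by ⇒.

S ⇒ F ⇒ V ⇒ llS ⇒ llF ⇒ llV ⇒ llR ⇒ llw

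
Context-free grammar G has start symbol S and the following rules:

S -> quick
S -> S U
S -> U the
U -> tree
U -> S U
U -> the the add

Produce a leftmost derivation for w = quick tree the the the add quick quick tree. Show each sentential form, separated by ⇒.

S ⇒ S U ⇒ S U U ⇒ U the U U ⇒ S U the U U ⇒ quick U the U U ⇒ quick tree the U U ⇒ quick tree the the the add U ⇒ quick tree the the the add S U ⇒ quick tree the the the add quick U ⇒ quick tree the the the add quick S U ⇒ quick tree the the the add quick quick U ⇒ quick tree the the the add quick quick tree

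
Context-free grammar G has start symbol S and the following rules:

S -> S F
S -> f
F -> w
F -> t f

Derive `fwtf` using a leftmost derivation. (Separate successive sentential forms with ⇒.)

S ⇒ SF ⇒ SFF ⇒ fFF ⇒ fwF ⇒ fwtf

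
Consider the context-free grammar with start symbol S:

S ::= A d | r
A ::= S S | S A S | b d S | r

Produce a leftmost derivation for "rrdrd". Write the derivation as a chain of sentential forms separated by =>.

S => Ad => SSd => AdSd => SSdSd => rSdSd => rrdSd => rrdrd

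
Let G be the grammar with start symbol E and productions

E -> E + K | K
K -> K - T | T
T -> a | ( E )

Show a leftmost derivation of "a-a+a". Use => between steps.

E => E+K   [E -> E + K]
E+K => K+K   [E -> K]
K+K => K-T+K   [K -> K - T]
K-T+K => T-T+K   [K -> T]
T-T+K => a-T+K   [T -> a]
a-T+K => a-a+K   [T -> a]
a-a+K => a-a+T   [K -> T]
a-a+T => a-a+a   [T -> a]

E => E+K => K+K => K-T+K => T-T+K => a-T+K => a-a+K => a-a+T => a-a+a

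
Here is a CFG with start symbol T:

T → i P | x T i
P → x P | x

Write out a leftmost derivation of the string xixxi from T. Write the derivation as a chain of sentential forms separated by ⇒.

T⇒xTi⇒xiPi⇒xixPi⇒xixxi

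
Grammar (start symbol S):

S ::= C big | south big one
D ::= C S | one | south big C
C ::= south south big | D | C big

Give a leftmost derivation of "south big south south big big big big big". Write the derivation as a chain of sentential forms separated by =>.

S => C big   [S ::= C big]
C big => D big   [C ::= D]
D big => south big C big   [D ::= south big C]
south big C big => south big C big big   [C ::= C big]
south big C big big => south big C big big big   [C ::= C big]
south big C big big big => south big C big big big big   [C ::= C big]
south big C big big big big => south big south south big big big big big   [C ::= south south big]

S => C big => D big => south big C big => south big C big big => south big C big big big => south big C big big big big => south big south south big big big big big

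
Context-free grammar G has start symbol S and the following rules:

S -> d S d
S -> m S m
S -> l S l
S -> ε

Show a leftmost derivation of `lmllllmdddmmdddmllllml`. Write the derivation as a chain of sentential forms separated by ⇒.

S ⇒ lSl ⇒ lmSml ⇒ lmlSlml ⇒ lmllSllml ⇒ lmlllSlllml ⇒ lmllllSllllml ⇒ lmllllmSmllllml ⇒ lmllllmdSdmllllml ⇒ lmllllmddSddmllllml ⇒ lmllllmdddSdddmllllml ⇒ lmllllmdddmSmdddmllllml ⇒ lmllllmdddmmdddmllllml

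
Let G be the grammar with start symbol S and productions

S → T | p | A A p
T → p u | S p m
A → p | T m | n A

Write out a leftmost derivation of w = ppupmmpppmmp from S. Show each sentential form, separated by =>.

S => AAp => pAp => pTmp => pSpmmp => pAAppmmp => pTmAppmmp => pSpmmAppmmp => pTpmmAppmmp => ppupmmAppmmp => ppupmmpppmmp

S => AAp   [S → A A p]
AAp => pAp   [A → p]
pAp => pTmp   [A → T m]
pTmp => pSpmmp   [T → S p m]
pSpmmp => pAAppmmp   [S → A A p]
pAAppmmp => pTmAppmmp   [A → T m]
pTmAppmmp => pSpmmAppmmp   [T → S p m]
pSpmmAppmmp => pTpmmAppmmp   [S → T]
pTpmmAppmmp => ppupmmAppmmp   [T → p u]
ppupmmAppmmp => ppupmmpppmmp   [A → p]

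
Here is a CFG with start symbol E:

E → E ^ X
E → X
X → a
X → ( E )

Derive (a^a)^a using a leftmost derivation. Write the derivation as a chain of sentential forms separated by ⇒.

E ⇒ E^X   [E → E ^ X]
E^X ⇒ X^X   [E → X]
X^X ⇒ (E)^X   [X → ( E )]
(E)^X ⇒ (E^X)^X   [E → E ^ X]
(E^X)^X ⇒ (X^X)^X   [E → X]
(X^X)^X ⇒ (a^X)^X   [X → a]
(a^X)^X ⇒ (a^a)^X   [X → a]
(a^a)^X ⇒ (a^a)^a   [X → a]

E ⇒ E^X ⇒ X^X ⇒ (E)^X ⇒ (E^X)^X ⇒ (X^X)^X ⇒ (a^X)^X ⇒ (a^a)^X ⇒ (a^a)^a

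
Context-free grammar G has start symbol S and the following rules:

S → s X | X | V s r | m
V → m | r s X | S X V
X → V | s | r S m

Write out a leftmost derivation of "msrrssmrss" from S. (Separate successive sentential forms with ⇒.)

S ⇒ X   [S → X]
X ⇒ V   [X → V]
V ⇒ SXV   [V → S X V]
SXV ⇒ VsrXV   [S → V s r]
VsrXV ⇒ msrXV   [V → m]
msrXV ⇒ msrrSmV   [X → r S m]
msrrSmV ⇒ msrrsXmV   [S → s X]
msrrsXmV ⇒ msrrssmV   [X → s]
msrrssmV ⇒ msrrssmrsX   [V → r s X]
msrrssmrsX ⇒ msrrssmrss   [X → s]

S ⇒ X ⇒ V ⇒ SXV ⇒ VsrXV ⇒ msrXV ⇒ msrrSmV ⇒ msrrsXmV ⇒ msrrssmV ⇒ msrrssmrsX ⇒ msrrssmrss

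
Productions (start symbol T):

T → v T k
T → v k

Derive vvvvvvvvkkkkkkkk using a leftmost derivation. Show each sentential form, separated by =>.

T => vTk   [T → v T k]
vTk => vvTkk   [T → v T k]
vvTkk => vvvTkkk   [T → v T k]
vvvTkkk => vvvvTkkkk   [T → v T k]
vvvvTkkkk => vvvvvTkkkkk   [T → v T k]
vvvvvTkkkkk => vvvvvvTkkkkkk   [T → v T k]
vvvvvvTkkkkkk => vvvvvvvTkkkkkkk   [T → v T k]
vvvvvvvTkkkkkkk => vvvvvvvvkkkkkkkk   [T → v k]

T => vTk => vvTkk => vvvTkkk => vvvvTkkkk => vvvvvTkkkkk => vvvvvvTkkkkkk => vvvvvvvTkkkkkkk => vvvvvvvvkkkkkkkk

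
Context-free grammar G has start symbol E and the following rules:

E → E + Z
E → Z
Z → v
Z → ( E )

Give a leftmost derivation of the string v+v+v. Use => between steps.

E => E+Z => E+Z+Z => Z+Z+Z => v+Z+Z => v+v+Z => v+v+v

E => E+Z   [E → E + Z]
E+Z => E+Z+Z   [E → E + Z]
E+Z+Z => Z+Z+Z   [E → Z]
Z+Z+Z => v+Z+Z   [Z → v]
v+Z+Z => v+v+Z   [Z → v]
v+v+Z => v+v+v   [Z → v]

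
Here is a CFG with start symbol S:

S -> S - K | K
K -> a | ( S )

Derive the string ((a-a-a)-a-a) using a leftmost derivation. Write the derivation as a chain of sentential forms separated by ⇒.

S⇒K⇒(S)⇒(S-K)⇒(S-K-K)⇒(K-K-K)⇒((S)-K-K)⇒((S-K)-K-K)⇒((S-K-K)-K-K)⇒((K-K-K)-K-K)⇒((a-K-K)-K-K)⇒((a-a-K)-K-K)⇒((a-a-a)-K-K)⇒((a-a-a)-a-K)⇒((a-a-a)-a-a)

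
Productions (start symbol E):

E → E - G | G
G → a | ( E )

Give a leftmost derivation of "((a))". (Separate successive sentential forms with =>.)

E => G => (E) => (G) => ((E)) => ((G)) => ((a))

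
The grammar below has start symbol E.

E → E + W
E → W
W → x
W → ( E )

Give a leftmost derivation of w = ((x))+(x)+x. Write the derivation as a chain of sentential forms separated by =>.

E => E+W => E+W+W => W+W+W => (E)+W+W => (W)+W+W => ((E))+W+W => ((W))+W+W => ((x))+W+W => ((x))+(E)+W => ((x))+(W)+W => ((x))+(x)+W => ((x))+(x)+x

E => E+W   [E → E + W]
E+W => E+W+W   [E → E + W]
E+W+W => W+W+W   [E → W]
W+W+W => (E)+W+W   [W → ( E )]
(E)+W+W => (W)+W+W   [E → W]
(W)+W+W => ((E))+W+W   [W → ( E )]
((E))+W+W => ((W))+W+W   [E → W]
((W))+W+W => ((x))+W+W   [W → x]
((x))+W+W => ((x))+(E)+W   [W → ( E )]
((x))+(E)+W => ((x))+(W)+W   [E → W]
((x))+(W)+W => ((x))+(x)+W   [W → x]
((x))+(x)+W => ((x))+(x)+x   [W → x]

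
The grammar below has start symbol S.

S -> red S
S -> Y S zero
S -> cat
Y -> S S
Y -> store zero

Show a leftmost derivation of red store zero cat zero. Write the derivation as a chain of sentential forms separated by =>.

S => red S => red Y S zero => red store zero S zero => red store zero cat zero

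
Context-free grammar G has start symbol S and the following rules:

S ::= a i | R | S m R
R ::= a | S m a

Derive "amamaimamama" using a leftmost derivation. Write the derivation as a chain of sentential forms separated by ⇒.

S ⇒ SmR   [S ::= S m R]
SmR ⇒ RmR   [S ::= R]
RmR ⇒ SmamR   [R ::= S m a]
SmamR ⇒ RmamR   [S ::= R]
RmamR ⇒ amamR   [R ::= a]
amamR ⇒ amamSma   [R ::= S m a]
amamSma ⇒ amamSmRma   [S ::= S m R]
amamSmRma ⇒ amamRmRma   [S ::= R]
amamRmRma ⇒ amamSmamRma   [R ::= S m a]
amamSmamRma ⇒ amamaimamRma   [S ::= a i]
amamaimamRma ⇒ amamaimamama   [R ::= a]

S ⇒ SmR ⇒ RmR ⇒ SmamR ⇒ RmamR ⇒ amamR ⇒ amamSma ⇒ amamSmRma ⇒ amamRmRma ⇒ amamSmamRma ⇒ amamaimamRma ⇒ amamaimamama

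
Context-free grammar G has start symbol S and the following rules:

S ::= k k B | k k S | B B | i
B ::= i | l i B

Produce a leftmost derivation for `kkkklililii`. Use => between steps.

S => kkS   [S ::= k k S]
kkS => kkkkB   [S ::= k k B]
kkkkB => kkkkliB   [B ::= l i B]
kkkkliB => kkkkliliB   [B ::= l i B]
kkkkliliB => kkkklililiB   [B ::= l i B]
kkkklililiB => kkkklililii   [B ::= i]

S => kkS => kkkkB => kkkkliB => kkkkliliB => kkkklililiB => kkkklililii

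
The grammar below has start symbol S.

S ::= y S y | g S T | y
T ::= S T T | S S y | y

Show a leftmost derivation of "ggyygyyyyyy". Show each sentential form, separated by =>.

S => gST   [S ::= g S T]
gST => ggSTT   [S ::= g S T]
ggSTT => ggySyTT   [S ::= y S y]
ggySyTT => ggyySyyTT   [S ::= y S y]
ggyySyyTT => ggyygSTyyTT   [S ::= g S T]
ggyygSTyyTT => ggyygyTyyTT   [S ::= y]
ggyygyTyyTT => ggyygyyyyTT   [T ::= y]
ggyygyyyyTT => ggyygyyyyyT   [T ::= y]
ggyygyyyyyT => ggyygyyyyyy   [T ::= y]

S => gST => ggSTT => ggySyTT => ggyySyyTT => ggyygSTyyTT => ggyygyTyyTT => ggyygyyyyTT => ggyygyyyyyT => ggyygyyyyyy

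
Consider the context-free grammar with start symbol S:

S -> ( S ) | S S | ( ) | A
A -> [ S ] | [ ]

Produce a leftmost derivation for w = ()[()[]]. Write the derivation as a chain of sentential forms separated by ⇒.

S⇒SS⇒()S⇒()A⇒()[S]⇒()[SS]⇒()[()S]⇒()[()A]⇒()[()[]]

S ⇒ SS   [S -> S S]
SS ⇒ ()S   [S -> ( )]
()S ⇒ ()A   [S -> A]
()A ⇒ ()[S]   [A -> [ S ]]
()[S] ⇒ ()[SS]   [S -> S S]
()[SS] ⇒ ()[()S]   [S -> ( )]
()[()S] ⇒ ()[()A]   [S -> A]
()[()A] ⇒ ()[()[]]   [A -> [ ]]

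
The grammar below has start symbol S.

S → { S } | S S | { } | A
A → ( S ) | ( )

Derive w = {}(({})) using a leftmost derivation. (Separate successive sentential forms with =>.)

S => SS => {}S => {}A => {}(S) => {}(A) => {}((S)) => {}(({}))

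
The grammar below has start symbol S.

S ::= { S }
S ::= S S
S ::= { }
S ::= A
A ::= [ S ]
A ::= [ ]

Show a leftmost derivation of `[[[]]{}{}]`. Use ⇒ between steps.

S ⇒ A   [S ::= A]
A ⇒ [S]   [A ::= [ S ]]
[S] ⇒ [SS]   [S ::= S S]
[SS] ⇒ [AS]   [S ::= A]
[AS] ⇒ [[S]S]   [A ::= [ S ]]
[[S]S] ⇒ [[A]S]   [S ::= A]
[[A]S] ⇒ [[[]]S]   [A ::= [ ]]
[[[]]S] ⇒ [[[]]SS]   [S ::= S S]
[[[]]SS] ⇒ [[[]]{}S]   [S ::= { }]
[[[]]{}S] ⇒ [[[]]{}{}]   [S ::= { }]

S ⇒ A ⇒ [S] ⇒ [SS] ⇒ [AS] ⇒ [[S]S] ⇒ [[A]S] ⇒ [[[]]S] ⇒ [[[]]SS] ⇒ [[[]]{}S] ⇒ [[[]]{}{}]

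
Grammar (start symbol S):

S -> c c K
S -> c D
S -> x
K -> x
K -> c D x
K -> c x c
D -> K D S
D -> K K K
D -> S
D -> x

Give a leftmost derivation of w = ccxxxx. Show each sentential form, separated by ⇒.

S⇒cD⇒cKDS⇒ccDxDS⇒ccxxDS⇒ccxxxS⇒ccxxxx

S ⇒ cD   [S -> c D]
cD ⇒ cKDS   [D -> K D S]
cKDS ⇒ ccDxDS   [K -> c D x]
ccDxDS ⇒ ccxxDS   [D -> x]
ccxxDS ⇒ ccxxxS   [D -> x]
ccxxxS ⇒ ccxxxx   [S -> x]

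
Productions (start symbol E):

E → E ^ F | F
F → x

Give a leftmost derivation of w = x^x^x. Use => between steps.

E => E^F   [E → E ^ F]
E^F => E^F^F   [E → E ^ F]
E^F^F => F^F^F   [E → F]
F^F^F => x^F^F   [F → x]
x^F^F => x^x^F   [F → x]
x^x^F => x^x^x   [F → x]

E => E^F => E^F^F => F^F^F => x^F^F => x^x^F => x^x^x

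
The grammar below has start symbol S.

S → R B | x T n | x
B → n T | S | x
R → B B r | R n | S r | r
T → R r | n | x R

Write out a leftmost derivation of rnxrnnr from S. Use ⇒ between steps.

S ⇒ RB   [S → R B]
RB ⇒ rB   [R → r]
rB ⇒ rnT   [B → n T]
rnT ⇒ rnxR   [T → x R]
rnxR ⇒ rnxSr   [R → S r]
rnxSr ⇒ rnxRBr   [S → R B]
rnxRBr ⇒ rnxrBr   [R → r]
rnxrBr ⇒ rnxrnTr   [B → n T]
rnxrnTr ⇒ rnxrnnr   [T → n]

S ⇒ RB ⇒ rB ⇒ rnT ⇒ rnxR ⇒ rnxSr ⇒ rnxRBr ⇒ rnxrBr ⇒ rnxrnTr ⇒ rnxrnnr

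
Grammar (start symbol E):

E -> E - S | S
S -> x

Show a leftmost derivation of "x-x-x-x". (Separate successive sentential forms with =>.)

E=>E-S=>E-S-S=>E-S-S-S=>S-S-S-S=>x-S-S-S=>x-x-S-S=>x-x-x-S=>x-x-x-x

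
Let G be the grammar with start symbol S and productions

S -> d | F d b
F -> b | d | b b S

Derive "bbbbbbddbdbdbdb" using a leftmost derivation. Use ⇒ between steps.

S⇒Fdb⇒bbSdb⇒bbFdbdb⇒bbbbSdbdb⇒bbbbFdbdbdb⇒bbbbbbSdbdbdb⇒bbbbbbFdbdbdbdb⇒bbbbbbddbdbdbdb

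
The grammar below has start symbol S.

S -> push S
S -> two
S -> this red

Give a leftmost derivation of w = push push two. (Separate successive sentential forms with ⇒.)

S ⇒ push S ⇒ push push S ⇒ push push two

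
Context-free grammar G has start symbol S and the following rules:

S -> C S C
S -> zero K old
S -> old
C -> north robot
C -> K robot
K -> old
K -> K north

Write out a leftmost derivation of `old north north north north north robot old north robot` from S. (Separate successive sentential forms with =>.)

S => C S C => K robot S C => K north robot S C => K north north robot S C => K north north north robot S C => K north north north north robot S C => K north north north north north robot S C => old north north north north north robot S C => old north north north north north robot old C => old north north north north north robot old north robot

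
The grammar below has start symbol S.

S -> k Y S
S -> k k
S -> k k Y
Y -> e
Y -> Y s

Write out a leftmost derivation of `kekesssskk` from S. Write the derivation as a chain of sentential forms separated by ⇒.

S ⇒ kYS ⇒ keS ⇒ kekYS ⇒ kekYsS ⇒ kekYssS ⇒ kekYsssS ⇒ kekYssssS ⇒ kekessssS ⇒ kekesssskk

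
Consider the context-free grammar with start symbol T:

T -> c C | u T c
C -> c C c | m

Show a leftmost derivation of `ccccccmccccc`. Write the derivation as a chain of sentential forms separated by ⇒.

T ⇒ cC ⇒ ccCc ⇒ cccCcc ⇒ ccccCccc ⇒ cccccCcccc ⇒ ccccccCccccc ⇒ ccccccmccccc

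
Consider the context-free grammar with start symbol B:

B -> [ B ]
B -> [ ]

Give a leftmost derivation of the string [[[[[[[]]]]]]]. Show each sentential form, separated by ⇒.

B ⇒ [B]   [B -> [ B ]]
[B] ⇒ [[B]]   [B -> [ B ]]
[[B]] ⇒ [[[B]]]   [B -> [ B ]]
[[[B]]] ⇒ [[[[B]]]]   [B -> [ B ]]
[[[[B]]]] ⇒ [[[[[B]]]]]   [B -> [ B ]]
[[[[[B]]]]] ⇒ [[[[[[B]]]]]]   [B -> [ B ]]
[[[[[[B]]]]]] ⇒ [[[[[[[]]]]]]]   [B -> [ ]]

B ⇒ [B] ⇒ [[B]] ⇒ [[[B]]] ⇒ [[[[B]]]] ⇒ [[[[[B]]]]] ⇒ [[[[[[B]]]]]] ⇒ [[[[[[[]]]]]]]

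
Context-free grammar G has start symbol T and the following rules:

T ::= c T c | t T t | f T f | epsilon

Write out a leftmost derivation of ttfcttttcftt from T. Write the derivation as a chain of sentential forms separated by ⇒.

T ⇒ tTt ⇒ ttTtt ⇒ ttfTftt ⇒ ttfcTcftt ⇒ ttfctTtcftt ⇒ ttfcttTttcftt ⇒ ttfcttttcftt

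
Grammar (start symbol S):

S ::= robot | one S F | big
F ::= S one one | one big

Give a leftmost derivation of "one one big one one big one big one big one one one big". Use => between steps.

S => one S F   [S ::= one S F]
one S F => one one S F F   [S ::= one S F]
one one S F F => one one big F F   [S ::= big]
one one big F F => one one big S one one F   [F ::= S one one]
one one big S one one F => one one big one S F one one F   [S ::= one S F]
one one big one S F one one F => one one big one one S F F one one F   [S ::= one S F]
one one big one one S F F one one F => one one big one one big F F one one F   [S ::= big]
one one big one one big F F one one F => one one big one one big one big F one one F   [F ::= one big]
one one big one one big one big F one one F => one one big one one big one big one big one one F   [F ::= one big]
one one big one one big one big one big one one F => one one big one one big one big one big one one one big   [F ::= one big]

S => one S F => one one S F F => one one big F F => one one big S one one F => one one big one S F one one F => one one big one one S F F one one F => one one big one one big F F one one F => one one big one one big one big F one one F => one one big one one big one big one big one one F => one one big one one big one big one big one one one big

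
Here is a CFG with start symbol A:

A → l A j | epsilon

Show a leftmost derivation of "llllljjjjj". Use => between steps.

A => lAj => llAjj => lllAjjj => llllAjjjj => lllllAjjjjj => llllljjjjj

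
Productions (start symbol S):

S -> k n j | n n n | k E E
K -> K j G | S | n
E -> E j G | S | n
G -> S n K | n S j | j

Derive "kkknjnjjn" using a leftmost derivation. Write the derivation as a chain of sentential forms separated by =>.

S => kEE   [S -> k E E]
kEE => kEjGE   [E -> E j G]
kEjGE => kSjGE   [E -> S]
kSjGE => kkEEjGE   [S -> k E E]
kkEEjGE => kkSEjGE   [E -> S]
kkSEjGE => kkknjEjGE   [S -> k n j]
kkknjEjGE => kkknjnjGE   [E -> n]
kkknjnjGE => kkknjnjjE   [G -> j]
kkknjnjjE => kkknjnjjn   [E -> n]

S=>kEE=>kEjGE=>kSjGE=>kkEEjGE=>kkSEjGE=>kkknjEjGE=>kkknjnjGE=>kkknjnjjE=>kkknjnjjn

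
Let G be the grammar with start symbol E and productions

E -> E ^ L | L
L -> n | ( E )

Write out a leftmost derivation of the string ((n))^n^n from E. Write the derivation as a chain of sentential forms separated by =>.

E => E^L   [E -> E ^ L]
E^L => E^L^L   [E -> E ^ L]
E^L^L => L^L^L   [E -> L]
L^L^L => (E)^L^L   [L -> ( E )]
(E)^L^L => (L)^L^L   [E -> L]
(L)^L^L => ((E))^L^L   [L -> ( E )]
((E))^L^L => ((L))^L^L   [E -> L]
((L))^L^L => ((n))^L^L   [L -> n]
((n))^L^L => ((n))^n^L   [L -> n]
((n))^n^L => ((n))^n^n   [L -> n]

E => E^L => E^L^L => L^L^L => (E)^L^L => (L)^L^L => ((E))^L^L => ((L))^L^L => ((n))^L^L => ((n))^n^L => ((n))^n^n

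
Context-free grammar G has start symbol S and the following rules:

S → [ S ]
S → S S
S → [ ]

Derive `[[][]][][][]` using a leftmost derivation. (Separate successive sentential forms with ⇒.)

S ⇒ SS ⇒ SSS ⇒ SSSS ⇒ [S]SSS ⇒ [SS]SSS ⇒ [[]S]SSS ⇒ [[][]]SSS ⇒ [[][]][]SS ⇒ [[][]][][]S ⇒ [[][]][][][]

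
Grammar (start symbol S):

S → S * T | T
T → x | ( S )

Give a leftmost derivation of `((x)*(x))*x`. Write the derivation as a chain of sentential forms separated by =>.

S=>S*T=>T*T=>(S)*T=>(S*T)*T=>(T*T)*T=>((S)*T)*T=>((T)*T)*T=>((x)*T)*T=>((x)*(S))*T=>((x)*(T))*T=>((x)*(x))*T=>((x)*(x))*x

S => S*T   [S → S * T]
S*T => T*T   [S → T]
T*T => (S)*T   [T → ( S )]
(S)*T => (S*T)*T   [S → S * T]
(S*T)*T => (T*T)*T   [S → T]
(T*T)*T => ((S)*T)*T   [T → ( S )]
((S)*T)*T => ((T)*T)*T   [S → T]
((T)*T)*T => ((x)*T)*T   [T → x]
((x)*T)*T => ((x)*(S))*T   [T → ( S )]
((x)*(S))*T => ((x)*(T))*T   [S → T]
((x)*(T))*T => ((x)*(x))*T   [T → x]
((x)*(x))*T => ((x)*(x))*x   [T → x]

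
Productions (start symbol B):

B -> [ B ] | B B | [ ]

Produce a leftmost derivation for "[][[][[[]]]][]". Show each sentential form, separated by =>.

B => BB => []B => []BB => [][B]B => [][BB]B => [][[]B]B => [][[][B]]B => [][[][[B]]]B => [][[][[[]]]]B => [][[][[[]]]][]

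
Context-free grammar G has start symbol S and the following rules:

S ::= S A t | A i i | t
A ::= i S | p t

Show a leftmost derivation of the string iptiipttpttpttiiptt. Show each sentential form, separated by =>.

S => SAt   [S ::= S A t]
SAt => AiiAt   [S ::= A i i]
AiiAt => iSiiAt   [A ::= i S]
iSiiAt => iSAtiiAt   [S ::= S A t]
iSAtiiAt => iSAtAtiiAt   [S ::= S A t]
iSAtAtiiAt => iSAtAtAtiiAt   [S ::= S A t]
iSAtAtAtiiAt => iAiiAtAtAtiiAt   [S ::= A i i]
iAiiAtAtAtiiAt => iptiiAtAtAtiiAt   [A ::= p t]
iptiiAtAtAtiiAt => iptiipttAtAtiiAt   [A ::= p t]
iptiipttAtAtiiAt => iptiipttpttAtiiAt   [A ::= p t]
iptiipttpttAtiiAt => iptiipttpttpttiiAt   [A ::= p t]
iptiipttpttpttiiAt => iptiipttpttpttiiptt   [A ::= p t]

S => SAt => AiiAt => iSiiAt => iSAtiiAt => iSAtAtiiAt => iSAtAtAtiiAt => iAiiAtAtAtiiAt => iptiiAtAtAtiiAt => iptiipttAtAtiiAt => iptiipttpttAtiiAt => iptiipttpttpttiiAt => iptiipttpttpttiiptt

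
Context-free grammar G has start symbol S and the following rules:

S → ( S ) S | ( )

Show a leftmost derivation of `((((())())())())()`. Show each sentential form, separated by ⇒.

S ⇒ (S)S ⇒ ((S)S)S ⇒ (((S)S)S)S ⇒ ((((S)S)S)S)S ⇒ ((((())S)S)S)S ⇒ ((((())())S)S)S ⇒ ((((())())())S)S ⇒ ((((())())())())S ⇒ ((((())())())())()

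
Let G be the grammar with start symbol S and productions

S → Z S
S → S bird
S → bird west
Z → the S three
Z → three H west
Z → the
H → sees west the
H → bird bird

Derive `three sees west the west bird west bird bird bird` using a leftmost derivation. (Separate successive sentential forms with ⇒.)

S ⇒ Z S   [S → Z S]
Z S ⇒ three H west S   [Z → three H west]
three H west S ⇒ three sees west the west S   [H → sees west the]
three sees west the west S ⇒ three sees west the west S bird   [S → S bird]
three sees west the west S bird ⇒ three sees west the west S bird bird   [S → S bird]
three sees west the west S bird bird ⇒ three sees west the west S bird bird bird   [S → S bird]
three sees west the west S bird bird bird ⇒ three sees west the west bird west bird bird bird   [S → bird west]

S ⇒ Z S ⇒ three H west S ⇒ three sees west the west S ⇒ three sees west the west S bird ⇒ three sees west the west S bird bird ⇒ three sees west the west S bird bird bird ⇒ three sees west the west bird west bird bird bird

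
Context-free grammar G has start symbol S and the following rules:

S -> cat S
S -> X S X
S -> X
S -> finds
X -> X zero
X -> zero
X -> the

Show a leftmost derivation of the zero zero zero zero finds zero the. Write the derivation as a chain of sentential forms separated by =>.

S => X S X => X zero S X => X zero zero S X => X zero zero zero S X => the zero zero zero S X => the zero zero zero X S X X => the zero zero zero zero S X X => the zero zero zero zero finds X X => the zero zero zero zero finds zero X => the zero zero zero zero finds zero the

S => X S X   [S -> X S X]
X S X => X zero S X   [X -> X zero]
X zero S X => X zero zero S X   [X -> X zero]
X zero zero S X => X zero zero zero S X   [X -> X zero]
X zero zero zero S X => the zero zero zero S X   [X -> the]
the zero zero zero S X => the zero zero zero X S X X   [S -> X S X]
the zero zero zero X S X X => the zero zero zero zero S X X   [X -> zero]
the zero zero zero zero S X X => the zero zero zero zero finds X X   [S -> finds]
the zero zero zero zero finds X X => the zero zero zero zero finds zero X   [X -> zero]
the zero zero zero zero finds zero X => the zero zero zero zero finds zero the   [X -> the]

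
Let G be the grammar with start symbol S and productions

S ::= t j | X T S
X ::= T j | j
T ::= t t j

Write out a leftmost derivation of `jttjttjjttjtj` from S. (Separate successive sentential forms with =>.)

S => XTS => jTS => jttjS => jttjXTS => jttjTjTS => jttjttjjTS => jttjttjjttjS => jttjttjjttjtj

S => XTS   [S ::= X T S]
XTS => jTS   [X ::= j]
jTS => jttjS   [T ::= t t j]
jttjS => jttjXTS   [S ::= X T S]
jttjXTS => jttjTjTS   [X ::= T j]
jttjTjTS => jttjttjjTS   [T ::= t t j]
jttjttjjTS => jttjttjjttjS   [T ::= t t j]
jttjttjjttjS => jttjttjjttjtj   [S ::= t j]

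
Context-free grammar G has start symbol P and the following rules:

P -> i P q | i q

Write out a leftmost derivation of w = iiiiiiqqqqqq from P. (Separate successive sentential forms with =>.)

P => iPq => iiPqq => iiiPqqq => iiiiPqqqq => iiiiiPqqqqq => iiiiiiqqqqqq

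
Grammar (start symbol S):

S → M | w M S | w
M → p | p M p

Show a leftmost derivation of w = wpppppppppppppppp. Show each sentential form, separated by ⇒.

S ⇒ wMS   [S → w M S]
wMS ⇒ wpMpS   [M → p M p]
wpMpS ⇒ wppMppS   [M → p M p]
wppMppS ⇒ wpppMpppS   [M → p M p]
wpppMpppS ⇒ wppppMppppS   [M → p M p]
wppppMppppS ⇒ wpppppMpppppS   [M → p M p]
wpppppMpppppS ⇒ wppppppMppppppS   [M → p M p]
wppppppMppppppS ⇒ wpppppppppppppS   [M → p]
wpppppppppppppS ⇒ wpppppppppppppM   [S → M]
wpppppppppppppM ⇒ wppppppppppppppMp   [M → p M p]
wppppppppppppppMp ⇒ wpppppppppppppppp   [M → p]

S⇒wMS⇒wpMpS⇒wppMppS⇒wpppMpppS⇒wppppMppppS⇒wpppppMpppppS⇒wppppppMppppppS⇒wpppppppppppppS⇒wpppppppppppppM⇒wppppppppppppppMp⇒wpppppppppppppppp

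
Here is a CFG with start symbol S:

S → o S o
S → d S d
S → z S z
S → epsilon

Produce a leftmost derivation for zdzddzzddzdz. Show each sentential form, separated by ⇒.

S ⇒ zSz ⇒ zdSdz ⇒ zdzSzdz ⇒ zdzdSdzdz ⇒ zdzddSddzdz ⇒ zdzddzSzddzdz ⇒ zdzddzzddzdz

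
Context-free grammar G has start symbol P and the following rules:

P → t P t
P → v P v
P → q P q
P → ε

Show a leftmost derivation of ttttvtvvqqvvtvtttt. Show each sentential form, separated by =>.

P=>tPt=>ttPtt=>tttPttt=>ttttPtttt=>ttttvPvtttt=>ttttvtPtvtttt=>ttttvtvPvtvtttt=>ttttvtvvPvvtvtttt=>ttttvtvvqPqvvtvtttt=>ttttvtvvqqvvtvtttt

P => tPt   [P → t P t]
tPt => ttPtt   [P → t P t]
ttPtt => tttPttt   [P → t P t]
tttPttt => ttttPtttt   [P → t P t]
ttttPtttt => ttttvPvtttt   [P → v P v]
ttttvPvtttt => ttttvtPtvtttt   [P → t P t]
ttttvtPtvtttt => ttttvtvPvtvtttt   [P → v P v]
ttttvtvPvtvtttt => ttttvtvvPvvtvtttt   [P → v P v]
ttttvtvvPvvtvtttt => ttttvtvvqPqvvtvtttt   [P → q P q]
ttttvtvvqPqvvtvtttt => ttttvtvvqqvvtvtttt   [P → ε]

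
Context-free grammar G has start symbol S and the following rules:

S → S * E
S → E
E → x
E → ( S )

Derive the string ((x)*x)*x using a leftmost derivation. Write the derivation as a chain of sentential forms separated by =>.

S => S*E   [S → S * E]
S*E => E*E   [S → E]
E*E => (S)*E   [E → ( S )]
(S)*E => (S*E)*E   [S → S * E]
(S*E)*E => (E*E)*E   [S → E]
(E*E)*E => ((S)*E)*E   [E → ( S )]
((S)*E)*E => ((E)*E)*E   [S → E]
((E)*E)*E => ((x)*E)*E   [E → x]
((x)*E)*E => ((x)*x)*E   [E → x]
((x)*x)*E => ((x)*x)*x   [E → x]

S => S*E => E*E => (S)*E => (S*E)*E => (E*E)*E => ((S)*E)*E => ((E)*E)*E => ((x)*E)*E => ((x)*x)*E => ((x)*x)*x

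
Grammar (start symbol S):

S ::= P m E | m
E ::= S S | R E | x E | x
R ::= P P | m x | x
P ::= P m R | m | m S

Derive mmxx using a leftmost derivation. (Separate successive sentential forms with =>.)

S => PmE   [S ::= P m E]
PmE => mmE   [P ::= m]
mmE => mmRE   [E ::= R E]
mmRE => mmxE   [R ::= x]
mmxE => mmxx   [E ::= x]

S => PmE => mmE => mmRE => mmxE => mmxx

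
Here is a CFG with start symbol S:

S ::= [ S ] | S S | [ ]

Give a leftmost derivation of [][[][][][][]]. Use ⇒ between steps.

S ⇒ SS ⇒ []S ⇒ [][S] ⇒ [][SS] ⇒ [][SSS] ⇒ [][SSSS] ⇒ [][SSSSS] ⇒ [][[]SSSS] ⇒ [][[][]SSS] ⇒ [][[][][]SS] ⇒ [][[][][][]S] ⇒ [][[][][][][]]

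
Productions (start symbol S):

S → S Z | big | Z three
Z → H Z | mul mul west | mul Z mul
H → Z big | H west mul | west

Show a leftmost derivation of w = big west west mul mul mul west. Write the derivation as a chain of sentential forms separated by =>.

S => S Z => big Z => big H Z => big H west mul Z => big west west mul Z => big west west mul mul mul west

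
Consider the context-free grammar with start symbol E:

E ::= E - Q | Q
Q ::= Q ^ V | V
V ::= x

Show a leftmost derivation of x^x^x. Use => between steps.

E => Q   [E ::= Q]
Q => Q^V   [Q ::= Q ^ V]
Q^V => Q^V^V   [Q ::= Q ^ V]
Q^V^V => V^V^V   [Q ::= V]
V^V^V => x^V^V   [V ::= x]
x^V^V => x^x^V   [V ::= x]
x^x^V => x^x^x   [V ::= x]

E => Q => Q^V => Q^V^V => V^V^V => x^V^V => x^x^V => x^x^x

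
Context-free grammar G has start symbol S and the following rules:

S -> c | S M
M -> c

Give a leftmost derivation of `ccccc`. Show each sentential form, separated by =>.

S => SM   [S -> S M]
SM => SMM   [S -> S M]
SMM => SMMM   [S -> S M]
SMMM => SMMMM   [S -> S M]
SMMMM => cMMMM   [S -> c]
cMMMM => ccMMM   [M -> c]
ccMMM => cccMM   [M -> c]
cccMM => ccccM   [M -> c]
ccccM => ccccc   [M -> c]

S => SM => SMM => SMMM => SMMMM => cMMMM => ccMMM => cccMM => ccccM => ccccc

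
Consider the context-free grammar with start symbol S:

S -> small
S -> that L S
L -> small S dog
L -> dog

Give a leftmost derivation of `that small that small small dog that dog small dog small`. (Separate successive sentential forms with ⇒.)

S ⇒ that L S   [S -> that L S]
that L S ⇒ that small S dog S   [L -> small S dog]
that small S dog S ⇒ that small that L S dog S   [S -> that L S]
that small that L S dog S ⇒ that small that small S dog S dog S   [L -> small S dog]
that small that small S dog S dog S ⇒ that small that small small dog S dog S   [S -> small]
that small that small small dog S dog S ⇒ that small that small small dog that L S dog S   [S -> that L S]
that small that small small dog that L S dog S ⇒ that small that small small dog that dog S dog S   [L -> dog]
that small that small small dog that dog S dog S ⇒ that small that small small dog that dog small dog S   [S -> small]
that small that small small dog that dog small dog S ⇒ that small that small small dog that dog small dog small   [S -> small]

S ⇒ that L S ⇒ that small S dog S ⇒ that small that L S dog S ⇒ that small that small S dog S dog S ⇒ that small that small small dog S dog S ⇒ that small that small small dog that L S dog S ⇒ that small that small small dog that dog S dog S ⇒ that small that small small dog that dog small dog S ⇒ that small that small small dog that dog small dog small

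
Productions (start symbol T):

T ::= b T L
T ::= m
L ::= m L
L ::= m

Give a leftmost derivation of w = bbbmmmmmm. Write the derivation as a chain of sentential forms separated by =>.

T => bTL => bbTLL => bbbTLLL => bbbmLLL => bbbmmLL => bbbmmmL => bbbmmmmL => bbbmmmmmL => bbbmmmmmm

T => bTL   [T ::= b T L]
bTL => bbTLL   [T ::= b T L]
bbTLL => bbbTLLL   [T ::= b T L]
bbbTLLL => bbbmLLL   [T ::= m]
bbbmLLL => bbbmmLL   [L ::= m]
bbbmmLL => bbbmmmL   [L ::= m]
bbbmmmL => bbbmmmmL   [L ::= m L]
bbbmmmmL => bbbmmmmmL   [L ::= m L]
bbbmmmmmL => bbbmmmmmm   [L ::= m]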